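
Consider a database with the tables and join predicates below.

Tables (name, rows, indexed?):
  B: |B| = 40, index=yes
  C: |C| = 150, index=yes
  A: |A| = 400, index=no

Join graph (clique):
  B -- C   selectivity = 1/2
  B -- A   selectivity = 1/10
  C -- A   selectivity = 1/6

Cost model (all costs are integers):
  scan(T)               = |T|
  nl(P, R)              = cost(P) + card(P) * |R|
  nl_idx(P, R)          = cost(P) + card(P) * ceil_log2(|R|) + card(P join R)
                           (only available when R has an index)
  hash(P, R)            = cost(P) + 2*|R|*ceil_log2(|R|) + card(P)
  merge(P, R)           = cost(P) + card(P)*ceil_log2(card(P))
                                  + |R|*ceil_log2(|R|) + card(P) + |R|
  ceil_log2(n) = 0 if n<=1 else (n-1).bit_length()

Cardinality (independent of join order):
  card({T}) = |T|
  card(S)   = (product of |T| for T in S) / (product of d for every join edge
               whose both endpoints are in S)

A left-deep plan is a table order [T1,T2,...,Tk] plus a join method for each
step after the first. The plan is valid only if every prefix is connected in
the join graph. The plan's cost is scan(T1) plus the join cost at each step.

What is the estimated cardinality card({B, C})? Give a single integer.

3000

Tables in S: B(40), C(150)
Edges inside S: B-C(d=2)
numerator = 40 * 150 = 6000
denominator = 2 = 2
card(S) = 6000 / 2 = 3000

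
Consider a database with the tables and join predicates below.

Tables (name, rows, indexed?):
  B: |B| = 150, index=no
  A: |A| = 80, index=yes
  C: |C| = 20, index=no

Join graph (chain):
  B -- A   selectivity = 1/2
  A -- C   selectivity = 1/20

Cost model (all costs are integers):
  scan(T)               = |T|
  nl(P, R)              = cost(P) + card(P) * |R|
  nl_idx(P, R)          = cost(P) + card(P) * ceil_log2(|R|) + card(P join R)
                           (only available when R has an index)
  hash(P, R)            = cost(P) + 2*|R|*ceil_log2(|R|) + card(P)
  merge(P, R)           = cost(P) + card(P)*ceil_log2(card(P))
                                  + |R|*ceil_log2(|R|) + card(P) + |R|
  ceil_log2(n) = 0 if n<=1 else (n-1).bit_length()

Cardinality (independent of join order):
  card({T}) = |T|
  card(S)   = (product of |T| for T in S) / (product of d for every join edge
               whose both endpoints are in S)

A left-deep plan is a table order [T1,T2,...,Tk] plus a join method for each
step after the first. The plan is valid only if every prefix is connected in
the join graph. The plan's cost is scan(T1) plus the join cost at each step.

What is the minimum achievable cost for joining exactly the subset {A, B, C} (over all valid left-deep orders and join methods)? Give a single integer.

2230

Selinger DP over subsets of {A,B,C}:
  {B}: scan cost=150, card=150
  {A}: scan cost=80, card=80
  {C}: scan cost=20, card=20
  {AB}: card=6000; try (A,hash)→1420, (B,merge)→2070, (A,merge)→2140, (B,hash)→2560, (A,nl_idx)→7200, (B,nl)→12080 …(+1); best=1420 via (A,hash)
  {AC}: card=80; try (A,nl_idx)→240, (C,hash)→360, (A,merge)→780, (C,merge)→840, (A,hash)→1160, (A,nl)→1620 …(+1); best=240 via (A,nl_idx)
  {ABC}: card=6000; try (B,merge)→2230, (B,hash)→2720, (C,hash)→7620, (B,nl)→12240, (C,merge)→85540, (C,nl)→121420; best=2230 via (B,merge)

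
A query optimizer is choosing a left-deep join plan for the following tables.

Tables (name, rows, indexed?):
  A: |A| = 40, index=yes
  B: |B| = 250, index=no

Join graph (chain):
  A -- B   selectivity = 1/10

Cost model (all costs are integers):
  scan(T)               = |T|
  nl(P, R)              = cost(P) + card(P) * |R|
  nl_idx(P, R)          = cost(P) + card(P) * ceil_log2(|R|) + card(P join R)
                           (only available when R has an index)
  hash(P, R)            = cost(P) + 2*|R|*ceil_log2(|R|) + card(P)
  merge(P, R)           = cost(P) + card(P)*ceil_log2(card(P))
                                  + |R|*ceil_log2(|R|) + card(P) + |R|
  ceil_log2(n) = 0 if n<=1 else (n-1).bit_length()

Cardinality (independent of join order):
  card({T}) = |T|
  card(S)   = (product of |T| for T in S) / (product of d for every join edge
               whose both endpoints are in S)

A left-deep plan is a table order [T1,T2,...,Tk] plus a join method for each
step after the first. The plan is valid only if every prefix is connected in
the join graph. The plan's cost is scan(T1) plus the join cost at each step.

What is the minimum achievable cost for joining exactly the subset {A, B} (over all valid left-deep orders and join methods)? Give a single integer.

980

Selinger DP over subsets of {A,B}:
  {A}: scan cost=40, card=40
  {B}: scan cost=250, card=250
  {AB}: card=1000; try (A,hash)→980, (B,merge)→2570, (A,nl_idx)→2750, (A,merge)→2780, (B,hash)→4080, (B,nl)→10040 …(+1); best=980 via (A,hash)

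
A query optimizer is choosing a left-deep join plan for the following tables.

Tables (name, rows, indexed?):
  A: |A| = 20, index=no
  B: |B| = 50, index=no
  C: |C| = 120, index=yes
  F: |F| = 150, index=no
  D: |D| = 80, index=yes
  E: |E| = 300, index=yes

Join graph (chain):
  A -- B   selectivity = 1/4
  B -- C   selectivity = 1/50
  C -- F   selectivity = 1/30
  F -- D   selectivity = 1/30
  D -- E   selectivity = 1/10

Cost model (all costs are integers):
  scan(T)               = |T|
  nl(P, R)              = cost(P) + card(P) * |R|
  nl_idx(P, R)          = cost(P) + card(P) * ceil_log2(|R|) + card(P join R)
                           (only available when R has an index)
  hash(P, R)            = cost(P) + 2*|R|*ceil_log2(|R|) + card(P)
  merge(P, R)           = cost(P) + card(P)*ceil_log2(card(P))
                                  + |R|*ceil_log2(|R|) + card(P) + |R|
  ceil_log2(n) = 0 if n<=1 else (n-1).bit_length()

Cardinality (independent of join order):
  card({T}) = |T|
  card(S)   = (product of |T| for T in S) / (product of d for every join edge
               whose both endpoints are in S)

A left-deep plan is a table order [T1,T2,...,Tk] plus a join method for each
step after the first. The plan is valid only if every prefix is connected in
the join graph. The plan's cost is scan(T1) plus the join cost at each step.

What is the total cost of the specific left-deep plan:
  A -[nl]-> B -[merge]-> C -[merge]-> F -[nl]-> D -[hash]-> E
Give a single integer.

265580

step 1: scan A: cost=20, card=20
step 2: join B via nl
    card(P join B) = 20*50/(4) = 250
    cost = 20 + 20*50 = 1020
step 3: join C via merge
    card(P join C) = 250*120/(50) = 600
    cost = 1020 + 250*8 + 120*7 + 250 + 120 = 4230
step 4: join F via merge
    card(P join F) = 600*150/(30) = 3000
    cost = 4230 + 600*10 + 150*8 + 600 + 150 = 12180
step 5: join D via nl
    card(P join D) = 3000*80/(30) = 8000
    cost = 12180 + 3000*80 = 252180
step 6: join E via hash
    card(P join E) = 8000*300/(10) = 240000
    cost = 252180 + 2*300*9 + 8000 = 265580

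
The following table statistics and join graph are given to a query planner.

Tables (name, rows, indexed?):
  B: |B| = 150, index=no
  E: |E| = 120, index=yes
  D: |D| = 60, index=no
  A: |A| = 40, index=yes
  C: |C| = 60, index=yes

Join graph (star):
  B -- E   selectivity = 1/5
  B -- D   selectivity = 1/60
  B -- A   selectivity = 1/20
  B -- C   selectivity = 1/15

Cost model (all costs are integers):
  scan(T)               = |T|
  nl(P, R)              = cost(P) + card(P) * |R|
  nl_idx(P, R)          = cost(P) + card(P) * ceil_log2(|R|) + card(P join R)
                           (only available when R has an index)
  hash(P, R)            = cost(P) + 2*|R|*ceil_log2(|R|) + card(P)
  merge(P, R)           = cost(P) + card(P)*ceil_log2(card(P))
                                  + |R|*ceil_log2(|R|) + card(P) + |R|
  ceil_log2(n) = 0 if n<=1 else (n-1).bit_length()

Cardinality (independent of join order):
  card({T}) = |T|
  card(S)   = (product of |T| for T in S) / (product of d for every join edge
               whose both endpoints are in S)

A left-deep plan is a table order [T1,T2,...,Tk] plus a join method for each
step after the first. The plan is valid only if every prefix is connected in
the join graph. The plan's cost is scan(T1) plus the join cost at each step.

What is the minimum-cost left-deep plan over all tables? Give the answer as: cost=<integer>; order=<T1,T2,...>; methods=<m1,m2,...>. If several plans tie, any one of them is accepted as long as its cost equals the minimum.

cost=5550; order=B,D,A,C,E; methods=hash,hash,hash,hash

Selinger DP (subsets sized 1..n):
  {B}: scan cost=150, card=150
  {E}: scan cost=120, card=120
  {D}: scan cost=60, card=60
  {A}: scan cost=40, card=40
  {C}: scan cost=60, card=60
  {BE}: card=3600; try (E,hash)→1980, (B,merge)→2430, (E,merge)→2460, (B,hash)→2640, (E,nl_idx)→4800, (B,nl)→18120 …(+1); best=1980 via (E,hash)
  {BD}: card=150; try (D,hash)→1020, (B,merge)→1830, (D,merge)→1920, (B,hash)→2520, (B,nl)→9060, (D,nl)→9150; best=1020 via (D,hash)
  {AB}: card=300; try (A,hash)→780, (A,nl_idx)→1350, (B,merge)→1670, (A,merge)→1780, (B,hash)→2480, (B,nl)→6040 …(+1); best=780 via (A,hash)
  {BC}: card=600; try (C,hash)→1020, (C,nl_idx)→1650, (B,merge)→1830, (C,merge)→1920, (B,hash)→2520, (B,nl)→9060 …(+1); best=1020 via (C,hash)
  {BDE}: card=3600; try (E,hash)→2850, (E,merge)→3330, (E,nl_idx)→5670, (D,hash)→6300, (E,nl)→19020, (D,merge)→49200 …(+1); best=2850 via (E,hash)
  {ABE}: card=7200; try (E,hash)→2760, (E,merge)→4740, (A,hash)→6060, (E,nl_idx)→10080, (A,nl_idx)→30780, (E,nl)→36780 …(+2); best=2760 via (E,hash)
  {BCE}: card=14400; try (E,hash)→3300, (C,hash)→6300, (E,merge)→8580, (E,nl_idx)→19620, (C,nl_idx)→37980, (C,merge)→49200 …(+2); best=3300 via (E,hash)
  {ABD}: card=300; try (A,hash)→1650, (D,hash)→1800, (A,nl_idx)→2220, (A,merge)→2650, (D,merge)→4200, (A,nl)→7020 …(+1); best=1650 via (A,hash)
  {BCD}: card=600; try (C,hash)→1890, (D,hash)→2340, (C,nl_idx)→2520, (C,merge)→2790, (D,merge)→8040, (C,nl)→10020 …(+1); best=1890 via (C,hash)
  {ABC}: card=1200; try (C,hash)→1800, (A,hash)→2100, (C,nl_idx)→3780, (C,merge)→4200, (A,nl_idx)→5820, (A,merge)→7900 …(+2); best=1800 via (C,hash)
  {ABDE}: card=7200; try (E,hash)→3630, (E,merge)→5610, (A,hash)→6930, (D,hash)→10680, (E,nl_idx)→10950, (A,nl_idx)→31650 …(+5); best=3630 via (E,hash)
  {BCDE}: card=14400; try (E,hash)→4170, (C,hash)→7170, (E,merge)→9450, (D,hash)→18420, (E,nl_idx)→20490, (C,nl_idx)→38850 …(+5); best=4170 via (E,hash)
  {ABCE}: card=28800; try (E,hash)→4680, (C,hash)→10680, (E,merge)→17160, (A,hash)→18180, (E,nl_idx)→39000, (C,nl_idx)→74760 …(+6); best=4680 via (E,hash)
  {ABCD}: card=1200; try (C,hash)→2670, (A,hash)→2970, (D,hash)→3720, (C,nl_idx)→4650, (C,merge)→5070, (A,nl_idx)→6690 …(+5); best=2670 via (C,hash)
  {ABCDE}: card=28800; try (E,hash)→5550, (C,hash)→11550, (E,merge)→18030, (A,hash)→19050, (D,hash)→34200, (E,nl_idx)→39870 …(+9); best=5550 via (E,hash)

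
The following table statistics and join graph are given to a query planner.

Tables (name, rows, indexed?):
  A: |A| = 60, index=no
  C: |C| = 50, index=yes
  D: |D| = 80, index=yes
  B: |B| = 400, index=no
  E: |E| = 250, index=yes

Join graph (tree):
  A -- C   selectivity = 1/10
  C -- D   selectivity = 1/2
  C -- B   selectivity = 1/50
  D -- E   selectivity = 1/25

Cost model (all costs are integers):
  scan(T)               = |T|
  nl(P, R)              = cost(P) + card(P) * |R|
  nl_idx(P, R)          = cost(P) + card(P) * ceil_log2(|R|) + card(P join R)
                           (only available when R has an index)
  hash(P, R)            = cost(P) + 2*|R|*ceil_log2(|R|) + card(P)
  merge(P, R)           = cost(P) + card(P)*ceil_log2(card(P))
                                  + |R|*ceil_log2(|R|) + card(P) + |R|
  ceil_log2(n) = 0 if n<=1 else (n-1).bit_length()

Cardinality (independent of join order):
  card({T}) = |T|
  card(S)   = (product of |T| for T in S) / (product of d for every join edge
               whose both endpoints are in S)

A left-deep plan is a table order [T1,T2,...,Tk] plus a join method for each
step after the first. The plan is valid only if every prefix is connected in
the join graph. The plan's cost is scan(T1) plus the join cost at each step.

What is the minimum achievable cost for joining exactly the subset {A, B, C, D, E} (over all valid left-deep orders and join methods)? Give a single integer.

106040

Selinger DP over subsets of {A,B,C,D,E}:
  {A}: scan cost=60, card=60
  {C}: scan cost=50, card=50
  {D}: scan cost=80, card=80
  {B}: scan cost=400, card=400
  {E}: scan cost=250, card=250
  {AC}: card=300; try (C,hash)→720, (C,nl_idx)→720, (A,hash)→820, (A,merge)→820, (C,merge)→830, (A,nl)→3050 …(+1); best=720 via (C,hash)
  {CD}: card=2000; try (C,hash)→760, (D,merge)→1040, (C,merge)→1070, (D,hash)→1220, (D,nl_idx)→2400, (C,nl_idx)→2560 …(+2); best=760 via (C,hash)
  {BC}: card=400; try (C,hash)→1400, (C,nl_idx)→3200, (B,merge)→4400, (C,merge)→4750, (B,hash)→7300, (B,nl)→20050 …(+1); best=1400 via (C,hash)
  {DE}: card=800; try (E,nl_idx)→1520, (D,hash)→1620, (D,nl_idx)→2800, (E,merge)→2970, (D,merge)→3140, (E,hash)→4160 …(+2); best=1520 via (E,nl_idx)
  {ACD}: card=12000; try (D,hash)→2140, (A,hash)→3480, (D,merge)→4360, (D,nl_idx)→14820, (D,nl)→24720, (A,merge)→25180 …(+1); best=2140 via (D,hash)
  {ABC}: card=2400; try (A,hash)→2520, (A,merge)→5820, (B,merge)→7720, (B,hash)→8220, (A,nl)→25400, (B,nl)→120720; best=2520 via (A,hash)
  {BCD}: card=16000; try (D,hash)→2920, (D,merge)→6040, (B,hash)→9960, (D,nl_idx)→20200, (B,merge)→28760, (D,nl)→33400 …(+1); best=2920 via (D,hash)
  {CDE}: card=20000; try (C,hash)→2920, (E,hash)→6760, (C,merge)→10670, (C,nl_idx)→26320, (E,merge)→27010, (E,nl_idx)→36760 …(+2); best=2920 via (C,hash)
  {ABCD}: card=96000; try (D,hash)→6040, (A,hash)→19640, (B,hash)→21340, (D,merge)→34360, (D,nl_idx)→115320, (B,merge)→186140 …(+4); best=6040 via (D,hash)
  {ACDE}: card=120000; try (E,hash)→18140, (A,hash)→23640, (E,merge)→184390, (E,nl_idx)→218140, (A,merge)→323340, (A,nl)→1202920 …(+1); best=18140 via (E,hash)
  {BCDE}: card=160000; try (E,hash)→22920, (B,hash)→30120, (E,merge)→245170, (E,nl_idx)→290920, (B,merge)→326920, (E,nl)→4002920 …(+1); best=22920 via (E,hash)
  {ABCDE}: card=960000; try (E,hash)→106040, (B,hash)→145340, (A,hash)→183640, (E,nl_idx)→1734040, (E,merge)→1736290, (B,merge)→2182140 …(+4); best=106040 via (E,hash)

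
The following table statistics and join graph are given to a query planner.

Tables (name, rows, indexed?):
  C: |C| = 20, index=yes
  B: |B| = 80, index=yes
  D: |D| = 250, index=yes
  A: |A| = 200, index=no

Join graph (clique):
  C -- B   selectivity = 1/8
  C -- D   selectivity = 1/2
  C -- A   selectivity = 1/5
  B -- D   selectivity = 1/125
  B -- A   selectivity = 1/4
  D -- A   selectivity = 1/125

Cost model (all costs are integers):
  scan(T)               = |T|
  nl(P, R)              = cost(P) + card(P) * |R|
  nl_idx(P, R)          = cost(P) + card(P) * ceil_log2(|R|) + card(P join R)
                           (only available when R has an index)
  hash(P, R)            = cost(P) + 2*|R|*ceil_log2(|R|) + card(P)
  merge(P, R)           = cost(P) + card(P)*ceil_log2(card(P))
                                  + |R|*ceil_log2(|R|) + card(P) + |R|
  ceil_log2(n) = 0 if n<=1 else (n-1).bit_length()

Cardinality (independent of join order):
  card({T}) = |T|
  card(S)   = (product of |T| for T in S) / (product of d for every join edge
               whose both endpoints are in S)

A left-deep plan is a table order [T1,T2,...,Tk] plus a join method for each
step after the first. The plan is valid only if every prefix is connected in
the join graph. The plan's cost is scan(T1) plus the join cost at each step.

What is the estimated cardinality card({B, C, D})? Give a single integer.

200

Tables in S: B(80), C(20), D(250)
Edges inside S: C-B(d=8), C-D(d=2), B-D(d=125)
numerator = 80 * 20 * 250 = 400000
denominator = 8 * 2 * 125 = 2000
card(S) = 400000 / 2000 = 200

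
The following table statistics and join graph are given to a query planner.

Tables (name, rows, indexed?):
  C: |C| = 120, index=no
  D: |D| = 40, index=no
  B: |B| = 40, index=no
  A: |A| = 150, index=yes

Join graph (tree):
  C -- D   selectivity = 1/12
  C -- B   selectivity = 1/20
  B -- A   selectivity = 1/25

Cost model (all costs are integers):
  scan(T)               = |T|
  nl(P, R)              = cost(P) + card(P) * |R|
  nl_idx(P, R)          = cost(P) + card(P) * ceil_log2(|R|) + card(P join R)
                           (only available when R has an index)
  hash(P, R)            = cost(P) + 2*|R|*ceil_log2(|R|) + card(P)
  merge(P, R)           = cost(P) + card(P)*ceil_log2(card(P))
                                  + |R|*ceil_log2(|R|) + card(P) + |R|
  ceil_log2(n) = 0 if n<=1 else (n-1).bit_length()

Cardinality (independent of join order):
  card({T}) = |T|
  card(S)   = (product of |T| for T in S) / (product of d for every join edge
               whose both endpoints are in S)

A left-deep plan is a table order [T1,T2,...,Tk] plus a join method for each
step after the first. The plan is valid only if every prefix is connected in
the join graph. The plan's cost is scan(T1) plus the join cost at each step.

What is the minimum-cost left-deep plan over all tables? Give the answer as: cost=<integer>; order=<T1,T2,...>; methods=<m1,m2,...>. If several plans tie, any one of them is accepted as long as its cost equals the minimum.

Selinger DP (subsets sized 1..n):
  {C}: scan cost=120, card=120
  {D}: scan cost=40, card=40
  {B}: scan cost=40, card=40
  {A}: scan cost=150, card=150
  {CD}: card=400; try (D,hash)→720, (C,merge)→1280, (D,merge)→1360, (C,hash)→1760, (C,nl)→4840, (D,nl)→4920; best=720 via (D,hash)
  {BC}: card=240; try (B,hash)→720, (C,merge)→1280, (B,merge)→1360, (C,hash)→1760, (C,nl)→4840, (B,nl)→4920; best=720 via (B,hash)
  {AB}: card=240; try (A,nl_idx)→600, (B,hash)→780, (A,merge)→1670, (B,merge)→1780, (A,hash)→2480, (A,nl)→6040 …(+1); best=600 via (A,nl_idx)
  {BCD}: card=800; try (D,hash)→1440, (B,hash)→1600, (D,merge)→3160, (B,merge)→5000, (D,nl)→10320, (B,nl)→16720; best=1440 via (D,hash)
  {ABC}: card=1440; try (C,hash)→2520, (A,hash)→3360, (C,merge)→3720, (A,nl_idx)→4080, (A,merge)→4230, (C,nl)→29400 …(+1); best=2520 via (C,hash)
  {ABCD}: card=4800; try (D,hash)→4440, (A,hash)→4640, (A,merge)→11590, (A,nl_idx)→12640, (D,merge)→20080, (D,nl)→60120 …(+1); best=4440 via (D,hash)

cost=4440; order=B,A,C,D; methods=nl_idx,hash,hash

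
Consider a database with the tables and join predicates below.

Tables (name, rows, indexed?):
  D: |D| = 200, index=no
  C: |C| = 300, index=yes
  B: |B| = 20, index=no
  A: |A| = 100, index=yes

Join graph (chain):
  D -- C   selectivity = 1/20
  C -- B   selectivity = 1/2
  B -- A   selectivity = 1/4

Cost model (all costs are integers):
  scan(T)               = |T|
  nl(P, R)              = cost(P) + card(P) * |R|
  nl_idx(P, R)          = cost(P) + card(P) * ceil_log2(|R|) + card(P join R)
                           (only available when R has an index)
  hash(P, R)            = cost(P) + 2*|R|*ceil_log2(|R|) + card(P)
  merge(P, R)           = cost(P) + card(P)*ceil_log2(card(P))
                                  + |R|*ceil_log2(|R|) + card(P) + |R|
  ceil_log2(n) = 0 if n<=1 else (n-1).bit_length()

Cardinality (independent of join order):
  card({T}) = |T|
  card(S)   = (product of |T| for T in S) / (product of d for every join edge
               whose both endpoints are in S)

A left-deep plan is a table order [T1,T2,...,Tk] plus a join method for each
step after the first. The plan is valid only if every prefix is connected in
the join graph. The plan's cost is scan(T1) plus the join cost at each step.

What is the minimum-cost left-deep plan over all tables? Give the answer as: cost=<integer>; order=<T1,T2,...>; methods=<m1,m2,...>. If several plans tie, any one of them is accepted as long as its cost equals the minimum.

cost=38400; order=C,B,D,A; methods=hash,hash,hash

Selinger DP (subsets sized 1..n):
  {D}: scan cost=200, card=200
  {C}: scan cost=300, card=300
  {B}: scan cost=20, card=20
  {A}: scan cost=100, card=100
  {CD}: card=3000; try (D,hash)→3800, (C,merge)→5000, (C,nl_idx)→5000, (D,merge)→5100, (C,hash)→5800, (C,nl)→60200 …(+1); best=3800 via (D,hash)
  {BC}: card=3000; try (B,hash)→800, (C,merge)→3140, (C,nl_idx)→3200, (B,merge)→3420, (C,hash)→5440, (C,nl)→6020 …(+1); best=800 via (B,hash)
  {AB}: card=500; try (B,hash)→400, (A,nl_idx)→660, (A,merge)→940, (B,merge)→1020, (A,hash)→1440, (A,nl)→2020 …(+1); best=400 via (B,hash)
  {BCD}: card=30000; try (D,hash)→7000, (B,hash)→7000, (D,merge)→41600, (B,merge)→42920, (B,nl)→63800, (D,nl)→600800; best=7000 via (D,hash)
  {ABC}: card=75000; try (A,hash)→5200, (C,hash)→6300, (C,merge)→8400, (A,merge)→40600, (C,nl_idx)→79900, (A,nl_idx)→96800 …(+2); best=5200 via (A,hash)
  {ABCD}: card=750000; try (A,hash)→38400, (D,hash)→83400, (A,merge)→487800, (A,nl_idx)→967000, (D,merge)→1357000, (A,nl)→3007000 …(+1); best=38400 via (A,hash)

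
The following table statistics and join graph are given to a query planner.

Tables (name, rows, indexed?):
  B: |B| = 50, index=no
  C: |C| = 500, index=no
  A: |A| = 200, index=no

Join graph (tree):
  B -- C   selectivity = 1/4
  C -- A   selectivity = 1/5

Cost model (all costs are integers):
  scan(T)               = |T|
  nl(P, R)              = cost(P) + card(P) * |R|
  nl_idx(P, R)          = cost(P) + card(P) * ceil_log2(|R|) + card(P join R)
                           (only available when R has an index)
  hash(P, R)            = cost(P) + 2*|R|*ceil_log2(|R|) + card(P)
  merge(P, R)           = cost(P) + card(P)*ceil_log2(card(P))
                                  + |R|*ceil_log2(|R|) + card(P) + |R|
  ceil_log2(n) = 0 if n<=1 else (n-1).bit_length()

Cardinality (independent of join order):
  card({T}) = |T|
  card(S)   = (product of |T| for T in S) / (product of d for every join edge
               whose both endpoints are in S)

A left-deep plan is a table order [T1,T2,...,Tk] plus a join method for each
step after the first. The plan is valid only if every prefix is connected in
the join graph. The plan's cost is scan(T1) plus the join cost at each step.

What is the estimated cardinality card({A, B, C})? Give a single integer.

Tables in S: A(200), B(50), C(500)
Edges inside S: B-C(d=4), C-A(d=5)
numerator = 200 * 50 * 500 = 5000000
denominator = 4 * 5 = 20
card(S) = 5000000 / 20 = 250000

250000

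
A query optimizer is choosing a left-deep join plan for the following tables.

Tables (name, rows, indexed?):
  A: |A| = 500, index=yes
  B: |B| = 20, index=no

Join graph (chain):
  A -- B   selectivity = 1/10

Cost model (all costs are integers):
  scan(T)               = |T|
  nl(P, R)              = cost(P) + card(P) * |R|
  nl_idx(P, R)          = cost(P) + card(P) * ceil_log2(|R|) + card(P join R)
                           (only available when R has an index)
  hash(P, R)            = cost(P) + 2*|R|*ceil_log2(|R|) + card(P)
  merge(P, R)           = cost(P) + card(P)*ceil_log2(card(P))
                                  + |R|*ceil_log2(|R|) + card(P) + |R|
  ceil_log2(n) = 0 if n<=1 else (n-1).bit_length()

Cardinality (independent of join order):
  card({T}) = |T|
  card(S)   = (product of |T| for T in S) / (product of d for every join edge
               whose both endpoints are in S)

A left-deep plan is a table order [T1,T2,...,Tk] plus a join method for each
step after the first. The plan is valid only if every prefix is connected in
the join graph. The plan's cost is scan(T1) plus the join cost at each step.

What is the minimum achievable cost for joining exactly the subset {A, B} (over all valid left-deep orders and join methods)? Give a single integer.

1200

Selinger DP over subsets of {A,B}:
  {A}: scan cost=500, card=500
  {B}: scan cost=20, card=20
  {AB}: card=1000; try (B,hash)→1200, (A,nl_idx)→1200, (A,merge)→5140, (B,merge)→5620, (A,hash)→9040, (A,nl)→10020 …(+1); best=1200 via (B,hash)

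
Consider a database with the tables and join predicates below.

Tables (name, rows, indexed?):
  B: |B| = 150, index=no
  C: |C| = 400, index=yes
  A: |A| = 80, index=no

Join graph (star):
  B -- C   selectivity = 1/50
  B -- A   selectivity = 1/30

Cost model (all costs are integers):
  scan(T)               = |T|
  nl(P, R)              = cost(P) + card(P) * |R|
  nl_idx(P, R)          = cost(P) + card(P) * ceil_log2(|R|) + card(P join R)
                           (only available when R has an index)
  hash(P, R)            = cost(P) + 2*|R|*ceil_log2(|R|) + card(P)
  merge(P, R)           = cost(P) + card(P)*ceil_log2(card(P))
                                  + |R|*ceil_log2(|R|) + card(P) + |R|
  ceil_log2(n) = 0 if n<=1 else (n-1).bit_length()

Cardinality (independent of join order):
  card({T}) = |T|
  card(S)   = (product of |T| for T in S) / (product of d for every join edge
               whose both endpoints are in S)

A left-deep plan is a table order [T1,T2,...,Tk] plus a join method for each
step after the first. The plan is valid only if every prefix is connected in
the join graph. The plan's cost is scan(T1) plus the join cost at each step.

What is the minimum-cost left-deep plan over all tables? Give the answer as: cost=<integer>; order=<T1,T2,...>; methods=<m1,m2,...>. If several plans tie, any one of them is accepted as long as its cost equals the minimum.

Selinger DP (subsets sized 1..n):
  {B}: scan cost=150, card=150
  {C}: scan cost=400, card=400
  {A}: scan cost=80, card=80
  {BC}: card=1200; try (C,nl_idx)→2700, (B,hash)→3200, (C,merge)→5500, (B,merge)→5750, (C,hash)→7500, (C,nl)→60150 …(+1); best=2700 via (C,nl_idx)
  {AB}: card=400; try (A,hash)→1420, (B,merge)→2070, (A,merge)→2140, (B,hash)→2560, (B,nl)→12080, (A,nl)→12150; best=1420 via (A,hash)
  {ABC}: card=3200; try (A,hash)→5020, (C,nl_idx)→8220, (C,hash)→9020, (C,merge)→9420, (A,merge)→17740, (A,nl)→98700 …(+1); best=5020 via (A,hash)

cost=5020; order=B,C,A; methods=nl_idx,hash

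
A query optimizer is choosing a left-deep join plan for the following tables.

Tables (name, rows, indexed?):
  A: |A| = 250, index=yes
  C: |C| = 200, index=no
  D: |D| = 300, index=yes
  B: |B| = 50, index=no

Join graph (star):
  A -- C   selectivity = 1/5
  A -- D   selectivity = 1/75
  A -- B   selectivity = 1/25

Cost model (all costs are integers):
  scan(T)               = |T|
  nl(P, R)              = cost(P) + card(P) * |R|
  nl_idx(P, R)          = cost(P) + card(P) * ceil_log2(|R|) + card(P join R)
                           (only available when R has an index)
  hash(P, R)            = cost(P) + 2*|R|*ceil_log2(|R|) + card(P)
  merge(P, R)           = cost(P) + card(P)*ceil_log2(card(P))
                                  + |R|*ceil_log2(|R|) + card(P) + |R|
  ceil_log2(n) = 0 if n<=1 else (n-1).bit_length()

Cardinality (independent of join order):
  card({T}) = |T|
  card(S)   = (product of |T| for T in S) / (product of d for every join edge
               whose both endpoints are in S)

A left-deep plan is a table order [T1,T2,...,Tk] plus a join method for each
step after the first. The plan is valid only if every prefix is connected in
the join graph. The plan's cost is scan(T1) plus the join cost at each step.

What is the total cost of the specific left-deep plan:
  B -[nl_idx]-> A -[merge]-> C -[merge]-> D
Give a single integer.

330750

step 1: scan B: cost=50, card=50
step 2: join A via nl_idx
    card(P join A) = 50*250/(25) = 500
    cost = 50 + 50*8 + 500 = 950
step 3: join C via merge
    card(P join C) = 500*200/(5) = 20000
    cost = 950 + 500*9 + 200*8 + 500 + 200 = 7750
step 4: join D via merge
    card(P join D) = 20000*300/(75) = 80000
    cost = 7750 + 20000*15 + 300*9 + 20000 + 300 = 330750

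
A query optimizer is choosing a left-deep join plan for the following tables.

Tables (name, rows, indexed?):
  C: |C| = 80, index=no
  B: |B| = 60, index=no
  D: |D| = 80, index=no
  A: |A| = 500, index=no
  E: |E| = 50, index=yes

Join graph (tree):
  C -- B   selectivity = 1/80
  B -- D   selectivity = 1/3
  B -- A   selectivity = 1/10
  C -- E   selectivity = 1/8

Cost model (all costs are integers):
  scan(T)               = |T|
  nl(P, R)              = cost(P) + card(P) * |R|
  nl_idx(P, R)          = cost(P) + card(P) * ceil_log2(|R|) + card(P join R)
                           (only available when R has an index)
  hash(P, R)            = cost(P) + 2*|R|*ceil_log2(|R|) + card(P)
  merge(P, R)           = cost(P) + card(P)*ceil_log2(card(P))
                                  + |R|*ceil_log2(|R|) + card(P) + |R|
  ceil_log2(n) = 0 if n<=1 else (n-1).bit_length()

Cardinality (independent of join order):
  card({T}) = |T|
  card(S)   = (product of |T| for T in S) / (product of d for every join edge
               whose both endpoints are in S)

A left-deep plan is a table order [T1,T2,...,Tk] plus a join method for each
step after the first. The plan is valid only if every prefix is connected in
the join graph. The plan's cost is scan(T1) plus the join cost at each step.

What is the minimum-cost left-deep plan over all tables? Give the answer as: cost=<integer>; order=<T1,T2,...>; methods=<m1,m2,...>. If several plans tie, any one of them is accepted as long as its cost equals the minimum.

Selinger DP (subsets sized 1..n):
  {C}: scan cost=80, card=80
  {B}: scan cost=60, card=60
  {D}: scan cost=80, card=80
  {A}: scan cost=500, card=500
  {E}: scan cost=50, card=50
  {BC}: card=60; try (B,hash)→880, (C,merge)→1120, (B,merge)→1140, (C,hash)→1240, (C,nl)→4860, (B,nl)→4880; best=880 via (B,hash)
  {CE}: card=500; try (E,hash)→760, (C,merge)→1040, (E,nl_idx)→1060, (E,merge)→1070, (C,hash)→1220, (C,nl)→4050 …(+1); best=760 via (E,hash)
  {BD}: card=1600; try (B,hash)→880, (D,merge)→1120, (B,merge)→1140, (D,hash)→1240, (D,nl)→4860, (B,nl)→4880; best=880 via (B,hash)
  {AB}: card=3000; try (B,hash)→1720, (A,merge)→5480, (B,merge)→5920, (A,hash)→9120, (A,nl)→30060, (B,nl)→30500; best=1720 via (B,hash)
  {BCD}: card=1600; try (D,merge)→1940, (D,hash)→2060, (C,hash)→3600, (D,nl)→5680, (C,merge)→20720, (C,nl)→128880; best=1940 via (D,merge)
  {ABC}: card=3000; try (C,hash)→5840, (A,merge)→6300, (A,hash)→9940, (A,nl)→30880, (C,merge)→41360, (C,nl)→241720; best=5840 via (C,hash)
  {BCE}: card=375; try (E,hash)→1540, (E,nl_idx)→1615, (E,merge)→1650, (B,hash)→1980, (E,nl)→3880, (B,merge)→6180 …(+1); best=1540 via (E,hash)
  {ABD}: card=80000; try (D,hash)→5840, (A,hash)→11480, (A,merge)→25080, (D,merge)→41360, (D,nl)→241720, (A,nl)→800880; best=5840 via (D,hash)
  {ABCD}: card=80000; try (D,hash)→9960, (A,hash)→12540, (A,merge)→26140, (D,merge)→45480, (C,hash)→86960, (D,nl)→245840 …(+3); best=9960 via (D,hash)
  {BCDE}: card=10000; try (D,hash)→3035, (E,hash)→4140, (D,merge)→5930, (E,merge)→21490, (E,nl_idx)→21540, (D,nl)→31540 …(+1); best=3035 via (D,hash)
  {ABCE}: card=18750; try (E,hash)→9440, (A,merge)→10290, (A,hash)→10915, (E,nl_idx)→42590, (E,merge)→45190, (E,nl)→155840 …(+1); best=9440 via (E,hash)
  {ABCDE}: card=500000; try (A,hash)→22035, (D,hash)→29310, (E,hash)→90560, (A,merge)→158035, (D,merge)→310080, (E,nl_idx)→989960 …(+4); best=22035 via (A,hash)

cost=22035; order=C,B,E,D,A; methods=hash,hash,hash,hash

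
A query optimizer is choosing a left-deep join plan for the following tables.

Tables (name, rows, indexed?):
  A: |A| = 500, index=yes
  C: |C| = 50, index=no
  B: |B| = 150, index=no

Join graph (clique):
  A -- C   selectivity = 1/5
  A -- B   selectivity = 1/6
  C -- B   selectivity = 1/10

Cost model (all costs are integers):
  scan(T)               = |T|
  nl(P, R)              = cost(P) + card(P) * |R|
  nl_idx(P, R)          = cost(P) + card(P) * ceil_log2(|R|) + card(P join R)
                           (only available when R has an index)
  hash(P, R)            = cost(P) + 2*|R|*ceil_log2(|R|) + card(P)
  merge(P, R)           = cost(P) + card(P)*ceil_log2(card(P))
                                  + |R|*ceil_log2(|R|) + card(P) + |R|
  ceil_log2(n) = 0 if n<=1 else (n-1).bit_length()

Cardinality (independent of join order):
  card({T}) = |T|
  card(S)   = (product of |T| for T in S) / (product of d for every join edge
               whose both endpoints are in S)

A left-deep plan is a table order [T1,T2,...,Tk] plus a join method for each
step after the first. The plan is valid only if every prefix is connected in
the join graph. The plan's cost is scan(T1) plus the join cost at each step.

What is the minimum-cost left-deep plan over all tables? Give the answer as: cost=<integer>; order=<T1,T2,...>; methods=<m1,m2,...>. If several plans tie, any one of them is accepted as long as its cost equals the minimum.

cost=9000; order=A,C,B; methods=hash,hash

Selinger DP (subsets sized 1..n):
  {A}: scan cost=500, card=500
  {C}: scan cost=50, card=50
  {B}: scan cost=150, card=150
  {AC}: card=5000; try (C,hash)→1600, (A,merge)→5400, (A,nl_idx)→5500, (C,merge)→5850, (A,hash)→9100, (A,nl)→25050 …(+1); best=1600 via (C,hash)
  {AB}: card=12500; try (B,hash)→3400, (A,merge)→6500, (B,merge)→6850, (A,hash)→9300, (A,nl_idx)→14000, (A,nl)→75150 …(+1); best=3400 via (B,hash)
  {BC}: card=750; try (C,hash)→900, (B,merge)→1750, (C,merge)→1850, (B,hash)→2500, (B,nl)→7550, (C,nl)→7650; best=900 via (C,hash)
  {ABC}: card=12500; try (B,hash)→9000, (A,hash)→10650, (A,merge)→14150, (C,hash)→16500, (A,nl_idx)→20150, (B,merge)→72950 …(+4); best=9000 via (B,hash)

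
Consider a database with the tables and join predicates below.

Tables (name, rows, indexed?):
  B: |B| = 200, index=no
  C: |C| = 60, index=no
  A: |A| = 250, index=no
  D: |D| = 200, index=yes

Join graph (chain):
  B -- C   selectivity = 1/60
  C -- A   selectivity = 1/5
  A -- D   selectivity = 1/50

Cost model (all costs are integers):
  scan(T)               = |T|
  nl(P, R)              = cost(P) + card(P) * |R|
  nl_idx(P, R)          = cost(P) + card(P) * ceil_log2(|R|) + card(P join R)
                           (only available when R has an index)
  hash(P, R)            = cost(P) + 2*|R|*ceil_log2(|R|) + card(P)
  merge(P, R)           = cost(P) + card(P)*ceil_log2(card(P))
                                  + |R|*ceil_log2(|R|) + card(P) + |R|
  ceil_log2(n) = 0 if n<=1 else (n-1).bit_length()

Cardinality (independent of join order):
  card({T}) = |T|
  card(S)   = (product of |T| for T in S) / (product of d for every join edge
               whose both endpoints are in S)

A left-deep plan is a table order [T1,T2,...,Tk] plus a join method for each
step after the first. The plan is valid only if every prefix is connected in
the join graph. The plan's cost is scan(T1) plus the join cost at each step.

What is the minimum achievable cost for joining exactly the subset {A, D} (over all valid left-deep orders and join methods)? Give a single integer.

3250

Selinger DP over subsets of {A,D}:
  {A}: scan cost=250, card=250
  {D}: scan cost=200, card=200
  {AD}: card=1000; try (D,nl_idx)→3250, (D,hash)→3700, (A,merge)→4250, (D,merge)→4300, (A,hash)→4400, (A,nl)→50200 …(+1); best=3250 via (D,nl_idx)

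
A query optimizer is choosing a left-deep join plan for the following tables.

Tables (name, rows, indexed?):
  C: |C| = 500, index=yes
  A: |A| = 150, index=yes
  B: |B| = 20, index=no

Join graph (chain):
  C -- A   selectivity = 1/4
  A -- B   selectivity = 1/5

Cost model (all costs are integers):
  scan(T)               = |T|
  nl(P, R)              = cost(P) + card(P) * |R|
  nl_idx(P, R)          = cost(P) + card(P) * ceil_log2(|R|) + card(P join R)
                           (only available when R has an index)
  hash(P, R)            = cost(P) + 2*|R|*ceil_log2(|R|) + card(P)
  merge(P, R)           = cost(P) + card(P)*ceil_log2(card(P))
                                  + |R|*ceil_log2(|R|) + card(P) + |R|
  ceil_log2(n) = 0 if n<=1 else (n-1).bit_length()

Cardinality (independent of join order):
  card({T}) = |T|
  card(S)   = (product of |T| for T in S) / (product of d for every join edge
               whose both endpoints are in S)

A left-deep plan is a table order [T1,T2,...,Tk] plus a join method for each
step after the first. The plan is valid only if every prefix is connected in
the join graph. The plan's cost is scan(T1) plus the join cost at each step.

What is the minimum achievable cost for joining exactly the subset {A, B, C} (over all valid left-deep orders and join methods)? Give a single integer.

Selinger DP over subsets of {A,B,C}:
  {C}: scan cost=500, card=500
  {A}: scan cost=150, card=150
  {B}: scan cost=20, card=20
  {AC}: card=18750; try (A,hash)→3400, (C,merge)→6500, (A,merge)→6850, (C,hash)→9300, (C,nl_idx)→20250, (A,nl_idx)→23250 …(+2); best=3400 via (A,hash)
  {AB}: card=600; try (B,hash)→500, (A,nl_idx)→780, (A,merge)→1490, (B,merge)→1620, (A,hash)→2440, (A,nl)→3020 …(+1); best=500 via (B,hash)
  {ABC}: card=75000; try (C,hash)→10100, (C,merge)→12100, (B,hash)→22350, (C,nl_idx)→80900, (C,nl)→300500, (B,merge)→303520 …(+1); best=10100 via (C,hash)

10100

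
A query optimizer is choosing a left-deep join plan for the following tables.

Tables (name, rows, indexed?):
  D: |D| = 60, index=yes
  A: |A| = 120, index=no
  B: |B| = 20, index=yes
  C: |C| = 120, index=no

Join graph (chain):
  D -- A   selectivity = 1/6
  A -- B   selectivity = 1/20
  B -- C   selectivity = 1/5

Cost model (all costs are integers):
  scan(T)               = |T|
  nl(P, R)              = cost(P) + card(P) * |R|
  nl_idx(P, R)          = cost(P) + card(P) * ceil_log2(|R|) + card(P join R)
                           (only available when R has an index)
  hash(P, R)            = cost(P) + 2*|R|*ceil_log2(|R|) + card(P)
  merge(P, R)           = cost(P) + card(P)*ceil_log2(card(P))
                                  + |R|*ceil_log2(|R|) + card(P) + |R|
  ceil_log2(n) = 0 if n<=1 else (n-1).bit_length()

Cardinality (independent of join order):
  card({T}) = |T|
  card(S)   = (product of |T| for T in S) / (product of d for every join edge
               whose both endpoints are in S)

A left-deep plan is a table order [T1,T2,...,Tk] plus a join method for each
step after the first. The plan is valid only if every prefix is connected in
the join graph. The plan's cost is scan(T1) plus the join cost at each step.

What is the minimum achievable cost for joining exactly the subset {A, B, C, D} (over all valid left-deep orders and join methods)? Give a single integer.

4160

Selinger DP over subsets of {A,B,C,D}:
  {D}: scan cost=60, card=60
  {A}: scan cost=120, card=120
  {B}: scan cost=20, card=20
  {C}: scan cost=120, card=120
  {AD}: card=1200; try (D,hash)→960, (A,merge)→1440, (D,merge)→1500, (A,hash)→1800, (D,nl_idx)→2040, (A,nl)→7260 …(+1); best=960 via (D,hash)
  {AB}: card=120; try (B,hash)→440, (B,nl_idx)→840, (A,merge)→1100, (B,merge)→1200, (A,hash)→1720, (A,nl)→2420 …(+1); best=440 via (B,hash)
  {BC}: card=480; try (B,hash)→440, (C,merge)→1100, (B,merge)→1200, (B,nl_idx)→1200, (C,hash)→1720, (C,nl)→2420 …(+1); best=440 via (B,hash)
  {ABD}: card=1200; try (D,hash)→1280, (D,merge)→1820, (D,nl_idx)→2360, (B,hash)→2360, (D,nl)→7640, (B,nl_idx)→8160 …(+2); best=1280 via (D,hash)
  {ABC}: card=2880; try (C,hash)→2240, (C,merge)→2360, (A,hash)→2600, (A,merge)→6200, (C,nl)→14840, (A,nl)→58040; best=2240 via (C,hash)
  {ABCD}: card=28800; try (C,hash)→4160, (D,hash)→5840, (C,merge)→16640, (D,merge)→40100, (D,nl_idx)→48320, (C,nl)→145280 …(+1); best=4160 via (C,hash)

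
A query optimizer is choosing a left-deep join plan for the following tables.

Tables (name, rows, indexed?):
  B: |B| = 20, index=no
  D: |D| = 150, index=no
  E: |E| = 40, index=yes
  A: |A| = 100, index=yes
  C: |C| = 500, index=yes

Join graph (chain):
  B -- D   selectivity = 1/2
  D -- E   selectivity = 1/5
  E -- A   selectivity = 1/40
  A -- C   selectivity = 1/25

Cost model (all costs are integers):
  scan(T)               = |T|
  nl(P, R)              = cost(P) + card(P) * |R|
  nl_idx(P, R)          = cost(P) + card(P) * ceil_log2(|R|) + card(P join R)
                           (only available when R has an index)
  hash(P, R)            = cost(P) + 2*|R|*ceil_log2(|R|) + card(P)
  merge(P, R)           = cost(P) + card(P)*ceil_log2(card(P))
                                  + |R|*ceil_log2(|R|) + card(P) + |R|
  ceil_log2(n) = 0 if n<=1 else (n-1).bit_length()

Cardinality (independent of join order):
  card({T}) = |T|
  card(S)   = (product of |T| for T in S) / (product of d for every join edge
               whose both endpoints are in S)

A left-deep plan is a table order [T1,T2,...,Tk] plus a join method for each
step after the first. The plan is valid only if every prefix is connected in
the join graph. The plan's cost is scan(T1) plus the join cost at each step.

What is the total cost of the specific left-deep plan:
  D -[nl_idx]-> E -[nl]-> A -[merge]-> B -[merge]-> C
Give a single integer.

step 1: scan D: cost=150, card=150
step 2: join E via nl_idx
    card(P join E) = 150*40/(5) = 1200
    cost = 150 + 150*6 + 1200 = 2250
step 3: join A via nl
    card(P join A) = 1200*100/(40) = 3000
    cost = 2250 + 1200*100 = 122250
step 4: join B via merge
    card(P join B) = 3000*20/(2) = 30000
    cost = 122250 + 3000*12 + 20*5 + 3000 + 20 = 161370
step 5: join C via merge
    card(P join C) = 30000*500/(25) = 600000
    cost = 161370 + 30000*15 + 500*9 + 30000 + 500 = 646370

646370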